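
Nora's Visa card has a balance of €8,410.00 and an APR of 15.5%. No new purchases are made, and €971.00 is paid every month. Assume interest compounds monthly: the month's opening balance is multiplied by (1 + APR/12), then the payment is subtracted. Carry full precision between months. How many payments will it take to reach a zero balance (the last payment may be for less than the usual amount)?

Monthly rate r = 15.5%/12 = 1.29167% = 0.0129167.
Recurrence: B ← B·(1+r) − €971.00.
Month 1: interest €108.63; balance after payment €7,547.63.
Month 2: interest €97.49; balance after payment €6,674.12.
Closed form: n = −ln(1 − rB₀/P)/ln(1+r) = −ln(0.88813)/ln(1.01292) ≈ 9.244, so the balance reaches zero during payment 10.

10 months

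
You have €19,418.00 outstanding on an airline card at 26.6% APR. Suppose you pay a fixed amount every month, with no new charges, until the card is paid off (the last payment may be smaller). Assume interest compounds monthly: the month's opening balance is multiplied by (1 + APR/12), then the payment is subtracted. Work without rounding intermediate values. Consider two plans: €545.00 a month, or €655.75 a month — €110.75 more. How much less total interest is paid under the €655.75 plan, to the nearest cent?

€6,817.01

Monthly rate r = 26.6%/12 = 2.21667% = 0.0221667.
At €545.00/mo: n = ⌈−ln(1 − rB₀/P)/ln(1+r)⌉ = 72 payments (last €74.69); total interest = total paid − €19,418.00 = €19,351.69.
At €655.75/mo: 49 payments (last €476.68); total interest €12,534.68.
Interest saved = €19,351.69 − €12,534.68 = €6,817.01.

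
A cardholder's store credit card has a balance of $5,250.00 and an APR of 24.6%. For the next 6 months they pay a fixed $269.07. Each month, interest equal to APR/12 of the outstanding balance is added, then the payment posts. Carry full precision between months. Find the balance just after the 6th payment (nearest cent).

Monthly rate r = 24.6%/12 = 2.05% = 0.0205.
Each month: B ← B·(1+r) − $269.07.
Month 1: interest $107.62; balance after payment $5,088.56.
Month 2: interest $104.32; balance after payment $4,923.80.
Month 3: interest $100.94; balance after payment $4,755.67.
Month 4: interest $97.49; balance after payment $4,584.09.
Month 5: interest $93.97; balance after payment $4,408.99.
Month 6: interest $90.38; balance after payment $4,230.31.

$4,230.31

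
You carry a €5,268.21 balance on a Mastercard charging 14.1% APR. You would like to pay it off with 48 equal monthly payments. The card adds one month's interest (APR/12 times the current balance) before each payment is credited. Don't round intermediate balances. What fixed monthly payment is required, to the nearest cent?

Monthly rate r = 14.1%/12 = 1.175% = 0.01175.
Level-payment amortization: P = B₀·r / (1 − (1+r)^(−n)) = 5268.21·0.01175 / (1 − 1.01175^(−48)).
Denominator 1 − (1+r)^(−48) = 0.429197623.
P = 61.9015 / 0.429197623 ≈ 144.23.

€144.23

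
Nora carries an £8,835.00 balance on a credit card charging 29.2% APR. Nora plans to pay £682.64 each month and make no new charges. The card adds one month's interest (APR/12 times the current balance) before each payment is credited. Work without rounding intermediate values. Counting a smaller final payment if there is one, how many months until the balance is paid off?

Monthly rate r = 29.2%/12 = 2.43333% = 0.0243333.
Recurrence: B ← B·(1+r) − £682.64.
Month 1: interest £214.98; balance after payment £8,367.35.
Month 2: interest £203.61; balance after payment £7,888.31.
Closed form: n = −ln(1 − rB₀/P)/ln(1+r) = −ln(0.68507)/ln(1.02433) ≈ 15.732, so the balance reaches zero during payment 16.

16 payments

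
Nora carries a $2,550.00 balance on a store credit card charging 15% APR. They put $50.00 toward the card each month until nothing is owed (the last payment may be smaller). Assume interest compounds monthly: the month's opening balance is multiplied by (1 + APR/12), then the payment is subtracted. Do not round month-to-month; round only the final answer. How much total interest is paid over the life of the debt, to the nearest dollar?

$1,534

Monthly rate r = 15%/12 = 1.25% = 0.0125.
Payoff takes n = ⌈−ln(1 − rB₀/P)/ln(1+r)⌉ = ⌈81.685⌉ = 82 payments; the last is $34.31.
Total paid = 81·$50.00 + $34.31 = $4,084.31.
Total interest = total paid − principal = $4,084.31 − $2,550.00 = $1,534.31.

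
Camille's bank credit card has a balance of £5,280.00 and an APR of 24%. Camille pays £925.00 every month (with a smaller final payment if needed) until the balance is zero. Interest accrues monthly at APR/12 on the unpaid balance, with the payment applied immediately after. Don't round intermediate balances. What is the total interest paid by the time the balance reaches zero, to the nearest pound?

£383

Monthly rate r = 24%/12 = 2% = 0.02.
Payoff takes n = ⌈−ln(1 − rB₀/P)/ln(1+r)⌉ = ⌈6.121⌉ = 7 payments; the last is £113.35.
Total paid = 6·£925.00 + £113.35 = £5,663.35.
Total interest = total paid − principal = £5,663.35 − £5,280.00 = £383.35.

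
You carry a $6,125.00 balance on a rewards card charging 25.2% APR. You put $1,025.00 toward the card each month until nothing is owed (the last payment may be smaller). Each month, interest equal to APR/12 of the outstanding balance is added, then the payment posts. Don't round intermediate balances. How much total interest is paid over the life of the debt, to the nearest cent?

Monthly rate r = 25.2%/12 = 2.1% = 0.021.
Payoff takes n = ⌈−ln(1 − rB₀/P)/ln(1+r)⌉ = ⌈6.452⌉ = 7 payments; the last is $465.94.
Total paid = 6·$1,025.00 + $465.94 = $6,615.94.
Total interest = total paid − principal = $6,615.94 − $6,125.00 = $490.94.

$490.94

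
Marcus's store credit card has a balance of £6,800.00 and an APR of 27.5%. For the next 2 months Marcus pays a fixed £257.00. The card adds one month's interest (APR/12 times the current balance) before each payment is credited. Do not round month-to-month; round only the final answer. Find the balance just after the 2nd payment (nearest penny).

£6,595.35

Monthly rate r = 27.5%/12 = 2.29167% = 0.0229167.
Each month: B ← B·(1+r) − £257.00.
Month 1: interest £155.83; balance after payment £6,698.83.
Month 2: interest £153.51; balance after payment £6,595.35.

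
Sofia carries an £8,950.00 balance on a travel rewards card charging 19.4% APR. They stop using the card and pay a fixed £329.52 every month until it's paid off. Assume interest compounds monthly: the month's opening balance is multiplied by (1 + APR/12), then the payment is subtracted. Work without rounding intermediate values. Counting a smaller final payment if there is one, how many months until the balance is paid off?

37 months

Monthly rate r = 19.4%/12 = 1.61667% = 0.0161667.
Recurrence: B ← B·(1+r) − £329.52.
Month 1: interest £144.69; balance after payment £8,765.17.
Month 2: interest £141.70; balance after payment £8,577.36.
Closed form: n = −ln(1 − rB₀/P)/ln(1+r) = −ln(0.5609)/ln(1.01617) ≈ 36.054, so the balance reaches zero during payment 37.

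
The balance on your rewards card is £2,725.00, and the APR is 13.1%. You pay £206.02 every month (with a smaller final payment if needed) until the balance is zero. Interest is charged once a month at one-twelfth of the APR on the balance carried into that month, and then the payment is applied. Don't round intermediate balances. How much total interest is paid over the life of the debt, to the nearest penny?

£234.29

Monthly rate r = 13.1%/12 = 1.09167% = 0.0109167.
Payoff takes n = ⌈−ln(1 − rB₀/P)/ln(1+r)⌉ = ⌈14.363⌉ = 15 payments; the last is £75.01.
Total paid = 14·£206.02 + £75.01 = £2,959.29.
Total interest = total paid − principal = £2,959.29 − £2,725.00 = £234.29.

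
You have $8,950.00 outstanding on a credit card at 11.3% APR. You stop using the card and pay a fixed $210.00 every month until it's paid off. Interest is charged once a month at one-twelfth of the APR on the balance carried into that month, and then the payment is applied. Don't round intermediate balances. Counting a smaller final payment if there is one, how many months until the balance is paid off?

Monthly rate r = 11.3%/12 = 0.941667% = 0.00941667.
Recurrence: B ← B·(1+r) − $210.00.
Month 1: interest $84.28; balance after payment $8,824.28.
Month 2: interest $83.10; balance after payment $8,697.37.
Closed form: n = −ln(1 − rB₀/P)/ln(1+r) = −ln(0.59867)/ln(1.00942) ≈ 54.739, so the balance reaches zero during payment 55.

55 months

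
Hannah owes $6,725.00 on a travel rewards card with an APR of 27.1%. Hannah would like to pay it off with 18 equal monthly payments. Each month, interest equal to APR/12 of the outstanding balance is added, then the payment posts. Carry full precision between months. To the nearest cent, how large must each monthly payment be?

$458.82

Monthly rate r = 27.1%/12 = 2.25833% = 0.0225833.
Level-payment amortization: P = B₀·r / (1 − (1+r)^(−n)) = 6725.00·0.0225833 / (1 − 1.02258^(−18)).
Denominator 1 − (1+r)^(−18) = 0.331004465.
P = 151.873 / 0.331004465 ≈ 458.82.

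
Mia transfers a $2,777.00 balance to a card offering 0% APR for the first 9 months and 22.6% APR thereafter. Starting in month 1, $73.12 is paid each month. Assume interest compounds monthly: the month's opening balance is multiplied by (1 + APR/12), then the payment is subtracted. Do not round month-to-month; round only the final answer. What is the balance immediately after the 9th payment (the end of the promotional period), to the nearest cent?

Promo months 1–9 at r₀ = 0%/12 = 0; months 10+ at r₁ = 22.6%/12 = 0.0188333.
After month 9 (no interest yet): B = $2,777.00 − 9·$73.12 = $2,118.92.

$2,118.92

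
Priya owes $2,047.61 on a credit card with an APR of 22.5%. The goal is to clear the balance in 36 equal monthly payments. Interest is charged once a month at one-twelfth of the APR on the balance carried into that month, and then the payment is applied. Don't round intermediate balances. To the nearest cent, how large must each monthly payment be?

$78.73

Monthly rate r = 22.5%/12 = 1.875% = 0.01875.
Level-payment amortization: P = B₀·r / (1 − (1+r)^(−n)) = 2047.61·0.01875 / (1 − 1.01875^(−36)).
Denominator 1 − (1+r)^(−36) = 0.487651325.
P = 38.3927 / 0.487651325 ≈ 78.73.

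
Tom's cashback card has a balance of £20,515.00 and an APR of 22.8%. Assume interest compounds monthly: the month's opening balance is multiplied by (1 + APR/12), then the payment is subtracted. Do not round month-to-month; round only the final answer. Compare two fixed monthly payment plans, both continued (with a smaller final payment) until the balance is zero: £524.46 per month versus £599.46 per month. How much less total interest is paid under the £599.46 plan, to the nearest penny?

£4,425.25

Monthly rate r = 22.8%/12 = 1.9% = 0.019.
At £524.46/mo: n = ⌈−ln(1 − rB₀/P)/ln(1+r)⌉ = 73 payments (last £121.76); total interest = total paid − £20,515.00 = £17,367.88.
At £599.46/mo: 56 payments (last £487.33); total interest £12,942.63.
Interest saved = £17,367.88 − £12,942.63 = £4,425.25.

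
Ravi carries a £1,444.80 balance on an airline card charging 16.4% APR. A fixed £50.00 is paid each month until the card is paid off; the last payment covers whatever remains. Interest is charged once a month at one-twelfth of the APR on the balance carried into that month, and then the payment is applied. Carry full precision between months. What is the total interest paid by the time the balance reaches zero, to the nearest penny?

£405.72

Monthly rate r = 16.4%/12 = 1.36667% = 0.0136667.
Payoff takes n = ⌈−ln(1 − rB₀/P)/ln(1+r)⌉ = ⌈37.010⌉ = 38 payments; the last is £0.52.
Total paid = 37·£50.00 + £0.52 = £1,850.52.
Total interest = total paid − principal = £1,850.52 − £1,444.80 = £405.72.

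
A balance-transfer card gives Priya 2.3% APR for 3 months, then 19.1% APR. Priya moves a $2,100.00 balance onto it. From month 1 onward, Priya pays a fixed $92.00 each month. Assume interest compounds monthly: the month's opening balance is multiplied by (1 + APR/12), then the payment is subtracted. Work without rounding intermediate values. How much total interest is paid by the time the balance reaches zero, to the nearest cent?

$402.17

Promo months 1–3 at r₀ = 2.3%/12 = 0.00191667; months 4+ at r₁ = 19.1%/12 = 0.0159167.
After month 3: iterate B ← B·(1+r₀) − $92.00 for 3 months → $1,835.57.
Then at r₁ with $92.00/mo: n₂ = −ln(1 − r₁·B/P)/ln(1+r₁) ≈ 24.20 → 25 more payments.
Total paid = 27·$92.00 + $18.17 = $2,502.17; interest = $2,502.17 − $2,100.00 = $402.17.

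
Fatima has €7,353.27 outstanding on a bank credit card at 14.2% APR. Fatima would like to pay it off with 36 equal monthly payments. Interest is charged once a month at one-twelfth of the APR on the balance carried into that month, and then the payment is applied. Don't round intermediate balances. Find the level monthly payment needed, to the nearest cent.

Monthly rate r = 14.2%/12 = 1.18333% = 0.0118333.
Level-payment amortization: P = B₀·r / (1 − (1+r)^(−n)) = 7353.27·0.0118333 / (1 − 1.01183^(−36)).
Denominator 1 − (1+r)^(−36) = 0.345248307.
P = 87.0137 / 0.345248307 ≈ 252.03.

€252.03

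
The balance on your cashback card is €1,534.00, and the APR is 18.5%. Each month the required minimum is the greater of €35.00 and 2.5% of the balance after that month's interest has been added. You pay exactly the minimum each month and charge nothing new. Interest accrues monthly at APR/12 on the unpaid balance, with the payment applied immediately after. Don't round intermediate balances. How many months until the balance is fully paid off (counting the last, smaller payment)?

Monthly rate r = 18.5%/12 = 1.54167% = 0.0154167.
While 2.5% of the post-interest balance exceeds €35.00, each month B ← (B·(1+r))·(1 − 0.025), i.e. B shrinks by the factor (1+r)·0.975 = 0.99003.
This holds for months 1–11. Entering month 12 the balance is €1,373.93; 2.5% of the post-interest balance is now below €35.00, so the flat €35.00 minimum applies from here.
From month 12 a fixed €35.00 at rate r clears €1,373.93 in 61 more payments. Total: 11 + 61 = 72 months.

72 months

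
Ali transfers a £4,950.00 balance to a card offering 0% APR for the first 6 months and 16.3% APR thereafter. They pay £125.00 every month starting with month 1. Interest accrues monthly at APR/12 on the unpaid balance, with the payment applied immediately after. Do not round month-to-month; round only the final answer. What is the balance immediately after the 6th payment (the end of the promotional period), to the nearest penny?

£4,200.00

Promo months 1–6 at r₀ = 0%/12 = 0; months 7+ at r₁ = 16.3%/12 = 0.0135833.
After month 6 (no interest yet): B = £4,950.00 − 6·£125.00 = £4,200.00.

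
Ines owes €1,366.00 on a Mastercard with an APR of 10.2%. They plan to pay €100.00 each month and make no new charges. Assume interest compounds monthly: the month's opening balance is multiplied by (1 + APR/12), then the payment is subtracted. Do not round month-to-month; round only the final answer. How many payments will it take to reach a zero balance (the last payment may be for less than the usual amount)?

Monthly rate r = 10.2%/12 = 0.85% = 0.0085.
Recurrence: B ← B·(1+r) − €100.00.
Month 1: interest €11.61; balance after payment €1,277.61.
Month 2: interest €10.86; balance after payment €1,188.47.
Closed form: n = −ln(1 − rB₀/P)/ln(1+r) = −ln(0.88389)/ln(1.0085) ≈ 14.582, so the balance reaches zero during payment 15.

15 months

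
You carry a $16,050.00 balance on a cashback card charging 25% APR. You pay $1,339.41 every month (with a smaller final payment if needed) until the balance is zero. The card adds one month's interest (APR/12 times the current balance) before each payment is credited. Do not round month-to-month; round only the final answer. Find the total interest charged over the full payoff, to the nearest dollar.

Monthly rate r = 25%/12 = 2.08333% = 0.0208333.
Payoff takes n = ⌈−ln(1 − rB₀/P)/ln(1+r)⌉ = ⌈13.929⌉ = 14 payments; the last is $1,245.27.
Total paid = 13·$1,339.41 + $1,245.27 = $18,657.60.
Total interest = total paid − principal = $18,657.60 − $16,050.00 = $2,607.60.

$2,608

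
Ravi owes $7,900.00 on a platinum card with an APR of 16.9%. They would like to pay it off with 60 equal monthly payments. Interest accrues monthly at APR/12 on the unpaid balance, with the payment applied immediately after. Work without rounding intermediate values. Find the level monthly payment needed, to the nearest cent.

$195.91

Monthly rate r = 16.9%/12 = 1.40833% = 0.0140833.
Level-payment amortization: P = B₀·r / (1 − (1+r)^(−n)) = 7900.00·0.0140833 / (1 − 1.01408^(−60)).
Denominator 1 − (1+r)^(−60) = 0.567902955.
P = 111.258 / 0.567902955 ≈ 195.91.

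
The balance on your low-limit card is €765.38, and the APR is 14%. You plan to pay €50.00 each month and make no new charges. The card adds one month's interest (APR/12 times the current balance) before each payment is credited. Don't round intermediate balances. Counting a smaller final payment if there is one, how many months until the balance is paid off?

Monthly rate r = 14%/12 = 1.16667% = 0.0116667.
Recurrence: B ← B·(1+r) − €50.00.
Month 1: interest €8.93; balance after payment €724.31.
Month 2: interest €8.45; balance after payment €682.76.
Closed form: n = −ln(1 − rB₀/P)/ln(1+r) = −ln(0.82141)/ln(1.01167) ≈ 16.961, so the balance reaches zero during payment 17.

17 months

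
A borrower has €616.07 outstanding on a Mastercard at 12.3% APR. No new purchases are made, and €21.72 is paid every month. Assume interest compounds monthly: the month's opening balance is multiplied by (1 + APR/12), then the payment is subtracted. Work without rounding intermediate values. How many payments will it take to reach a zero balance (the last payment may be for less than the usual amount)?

34 payments

Monthly rate r = 12.3%/12 = 1.025% = 0.01025.
Recurrence: B ← B·(1+r) − €21.72.
Month 1: interest €6.31; balance after payment €600.66.
Month 2: interest €6.16; balance after payment €585.10.
Closed form: n = −ln(1 − rB₀/P)/ln(1+r) = −ln(0.70927)/ln(1.01025) ≈ 33.686, so the balance reaches zero during payment 34.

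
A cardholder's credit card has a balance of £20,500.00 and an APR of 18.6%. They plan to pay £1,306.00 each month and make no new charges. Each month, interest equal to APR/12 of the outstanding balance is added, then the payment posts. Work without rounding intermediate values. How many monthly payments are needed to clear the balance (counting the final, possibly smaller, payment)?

Monthly rate r = 18.6%/12 = 1.55% = 0.0155.
Recurrence: B ← B·(1+r) − £1,306.00.
Month 1: interest £317.75; balance after payment £19,511.75.
Month 2: interest £302.43; balance after payment £18,508.18.
Closed form: n = −ln(1 − rB₀/P)/ln(1+r) = −ln(0.7567)/ln(1.0155) ≈ 18.125, so the balance reaches zero during payment 19.

19 months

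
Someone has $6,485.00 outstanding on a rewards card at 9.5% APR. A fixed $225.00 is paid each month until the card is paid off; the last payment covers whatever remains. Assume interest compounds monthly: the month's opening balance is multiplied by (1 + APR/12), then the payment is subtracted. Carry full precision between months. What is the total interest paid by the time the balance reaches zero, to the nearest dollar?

$905

Monthly rate r = 9.5%/12 = 0.791667% = 0.00791667.
Payoff takes n = ⌈−ln(1 − rB₀/P)/ln(1+r)⌉ = ⌈32.845⌉ = 33 payments; the last is $190.23.
Total paid = 32·$225.00 + $190.23 = $7,390.23.
Total interest = total paid − principal = $7,390.23 − $6,485.00 = $905.23.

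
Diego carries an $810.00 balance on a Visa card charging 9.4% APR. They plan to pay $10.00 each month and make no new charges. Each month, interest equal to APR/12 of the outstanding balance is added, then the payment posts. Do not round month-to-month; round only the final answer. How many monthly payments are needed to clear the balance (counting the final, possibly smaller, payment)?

Monthly rate r = 9.4%/12 = 0.783333% = 0.00783333.
Recurrence: B ← B·(1+r) − $10.00.
Month 1: interest $6.34; balance after payment $806.35.
Month 2: interest $6.32; balance after payment $802.66.
Closed form: n = −ln(1 − rB₀/P)/ln(1+r) = −ln(0.3655)/ln(1.00783) ≈ 128.991, so the balance reaches zero during payment 129.

129 payments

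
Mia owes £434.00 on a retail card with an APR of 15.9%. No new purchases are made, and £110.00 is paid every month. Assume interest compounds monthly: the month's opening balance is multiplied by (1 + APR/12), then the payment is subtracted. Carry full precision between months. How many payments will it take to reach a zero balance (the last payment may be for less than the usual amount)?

5 months

Monthly rate r = 15.9%/12 = 1.325% = 0.01325.
Recurrence: B ← B·(1+r) − £110.00.
Month 1: interest £5.75; balance after payment £329.75.
Month 2: interest £4.37; balance after payment £224.12.
Month 3: interest £2.97; balance after payment £117.09.
Month 4: interest £1.55; balance after payment £8.64.
Month 5: interest £0.11; balance after payment £0.00.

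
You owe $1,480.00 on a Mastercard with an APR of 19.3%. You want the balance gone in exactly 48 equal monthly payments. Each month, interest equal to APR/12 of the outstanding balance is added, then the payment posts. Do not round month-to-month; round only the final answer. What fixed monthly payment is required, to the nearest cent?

$44.49

Monthly rate r = 19.3%/12 = 1.60833% = 0.0160833.
Level-payment amortization: P = B₀·r / (1 − (1+r)^(−n)) = 1480.00·0.0160833 / (1 − 1.01608^(−48)).
Denominator 1 − (1+r)^(−48) = 0.535064971.
P = 23.8033 / 0.535064971 ≈ 44.49.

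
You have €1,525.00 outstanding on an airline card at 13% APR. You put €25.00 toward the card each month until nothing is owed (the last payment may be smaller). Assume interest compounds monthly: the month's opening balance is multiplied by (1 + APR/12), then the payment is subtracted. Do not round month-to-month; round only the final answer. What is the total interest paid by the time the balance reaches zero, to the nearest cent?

€983.75

Monthly rate r = 13%/12 = 1.08333% = 0.0108333.
Payoff takes n = ⌈−ln(1 − rB₀/P)/ln(1+r)⌉ = ⌈100.349⌉ = 101 payments; the last is €8.75.
Total paid = 100·€25.00 + €8.75 = €2,508.75.
Total interest = total paid − principal = €2,508.75 − €1,525.00 = €983.75.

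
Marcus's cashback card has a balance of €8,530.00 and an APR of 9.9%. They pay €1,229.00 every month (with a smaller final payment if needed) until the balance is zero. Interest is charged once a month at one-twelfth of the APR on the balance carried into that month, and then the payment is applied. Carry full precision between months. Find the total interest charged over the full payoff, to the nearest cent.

€290.88

Monthly rate r = 9.9%/12 = 0.825% = 0.00825.
Payoff takes n = ⌈−ln(1 − rB₀/P)/ln(1+r)⌉ = ⌈7.177⌉ = 8 payments; the last is €217.88.
Total paid = 7·€1,229.00 + €217.88 = €8,820.88.
Total interest = total paid − principal = €8,820.88 − €8,530.00 = €290.88.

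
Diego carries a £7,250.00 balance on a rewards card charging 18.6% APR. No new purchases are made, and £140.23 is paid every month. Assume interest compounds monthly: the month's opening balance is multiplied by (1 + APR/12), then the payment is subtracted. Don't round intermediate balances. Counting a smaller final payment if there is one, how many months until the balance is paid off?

Monthly rate r = 18.6%/12 = 1.55% = 0.0155.
Recurrence: B ← B·(1+r) − £140.23.
Month 1: interest £112.38; balance after payment £7,222.15.
Month 2: interest £111.94; balance after payment £7,193.86.
Closed form: n = −ln(1 − rB₀/P)/ln(1+r) = −ln(0.19864)/ln(1.0155) ≈ 105.082, so the balance reaches zero during payment 106.

106 months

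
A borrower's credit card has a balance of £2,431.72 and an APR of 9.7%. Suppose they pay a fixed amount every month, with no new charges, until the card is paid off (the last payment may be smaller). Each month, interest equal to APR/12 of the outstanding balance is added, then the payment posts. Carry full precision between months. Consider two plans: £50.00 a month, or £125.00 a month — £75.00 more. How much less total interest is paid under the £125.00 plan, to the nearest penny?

£445.34

Monthly rate r = 9.7%/12 = 0.808333% = 0.00808333.
At £50.00/mo: n = ⌈−ln(1 − rB₀/P)/ln(1+r)⌉ = 63 payments (last £1.78); total interest = total paid − £2,431.72 = £670.06.
At £125.00/mo: 22 payments (last £31.44); total interest £224.72.
Interest saved = £670.06 − £224.72 = £445.34.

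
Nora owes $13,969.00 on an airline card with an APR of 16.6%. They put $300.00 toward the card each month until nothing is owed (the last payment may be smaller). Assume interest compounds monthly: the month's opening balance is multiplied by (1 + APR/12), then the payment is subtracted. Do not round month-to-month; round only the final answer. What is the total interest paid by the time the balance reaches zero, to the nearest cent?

$8,592.24

Monthly rate r = 16.6%/12 = 1.38333% = 0.0138333.
Payoff takes n = ⌈−ln(1 − rB₀/P)/ln(1+r)⌉ = ⌈75.203⌉ = 76 payments; the last is $61.24.
Total paid = 75·$300.00 + $61.24 = $22,561.24.
Total interest = total paid − principal = $22,561.24 − $13,969.00 = $8,592.24.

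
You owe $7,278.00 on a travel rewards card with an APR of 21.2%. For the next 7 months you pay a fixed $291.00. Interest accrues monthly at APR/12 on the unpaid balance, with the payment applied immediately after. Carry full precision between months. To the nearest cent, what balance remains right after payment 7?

Monthly rate r = 21.2%/12 = 1.76667% = 0.0176667.
Each month: B ← B·(1+r) − $291.00.
Month 1: interest $128.58; balance after payment $7,115.58.
Month 2: interest $125.71; balance after payment $6,950.29.
Month 3: interest $122.79; balance after payment $6,782.07.
Month 4: interest $119.82; balance after payment $6,610.89.
Month 5: interest $116.79; balance after payment $6,436.68.
Month 6: interest $113.71; balance after payment $6,259.40.
Month 7: interest $110.58; balance after payment $6,078.98.

$6,078.98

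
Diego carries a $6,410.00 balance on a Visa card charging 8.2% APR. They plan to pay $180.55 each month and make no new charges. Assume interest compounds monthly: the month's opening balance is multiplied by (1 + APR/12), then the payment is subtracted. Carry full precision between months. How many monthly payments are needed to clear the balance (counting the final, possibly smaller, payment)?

Monthly rate r = 8.2%/12 = 0.683333% = 0.00683333.
Recurrence: B ← B·(1+r) − $180.55.
Month 1: interest $43.80; balance after payment $6,273.25.
Month 2: interest $42.87; balance after payment $6,135.57.
Closed form: n = −ln(1 − rB₀/P)/ln(1+r) = −ln(0.7574)/ln(1.00683) ≈ 40.802, so the balance reaches zero during payment 41.

41 months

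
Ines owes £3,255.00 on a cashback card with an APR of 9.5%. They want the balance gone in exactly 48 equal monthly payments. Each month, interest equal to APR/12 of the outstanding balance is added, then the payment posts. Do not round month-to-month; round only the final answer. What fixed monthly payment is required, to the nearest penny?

Monthly rate r = 9.5%/12 = 0.791667% = 0.00791667.
Level-payment amortization: P = B₀·r / (1 − (1+r)^(−n)) = 3255.00·0.00791667 / (1 − 1.00792^(−48)).
Denominator 1 − (1+r)^(−48) = 0.31511458.
P = 25.7688 / 0.31511458 ≈ 81.78.

£81.78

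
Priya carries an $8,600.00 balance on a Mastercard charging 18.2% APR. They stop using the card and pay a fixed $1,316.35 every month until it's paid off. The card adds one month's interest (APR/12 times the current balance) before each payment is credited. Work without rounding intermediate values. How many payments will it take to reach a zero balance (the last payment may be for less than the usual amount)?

Monthly rate r = 18.2%/12 = 1.51667% = 0.0151667.
Recurrence: B ← B·(1+r) − $1,316.35.
Month 1: interest $130.43; balance after payment $7,414.08.
Month 2: interest $112.45; balance after payment $6,210.18.
Closed form: n = −ln(1 − rB₀/P)/ln(1+r) = −ln(0.90091)/ln(1.01517) ≈ 6.932, so the balance reaches zero during payment 7.

7 months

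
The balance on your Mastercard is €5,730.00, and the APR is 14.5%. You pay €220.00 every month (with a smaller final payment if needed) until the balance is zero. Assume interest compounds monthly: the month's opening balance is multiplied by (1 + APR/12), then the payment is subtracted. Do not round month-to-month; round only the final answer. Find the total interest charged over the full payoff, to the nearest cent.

€1,192.60

Monthly rate r = 14.5%/12 = 1.20833% = 0.0120833.
Payoff takes n = ⌈−ln(1 − rB₀/P)/ln(1+r)⌉ = ⌈31.465⌉ = 32 payments; the last is €102.60.
Total paid = 31·€220.00 + €102.60 = €6,922.60.
Total interest = total paid − principal = €6,922.60 − €5,730.00 = €1,192.60.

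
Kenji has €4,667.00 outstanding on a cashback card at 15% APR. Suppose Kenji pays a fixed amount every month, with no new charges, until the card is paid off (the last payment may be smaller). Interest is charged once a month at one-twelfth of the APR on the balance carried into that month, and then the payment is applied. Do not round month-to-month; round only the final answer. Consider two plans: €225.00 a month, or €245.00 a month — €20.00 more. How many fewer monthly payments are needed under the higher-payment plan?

Monthly rate r = 15%/12 = 1.25% = 0.0125.
At €225.00/mo: n = ⌈−ln(1 − rB₀/P)/ln(1+r)⌉ = 25 payments (last €36.22); total interest = total paid − €4,667.00 = €769.22.
At €245.00/mo: 22 payments (last €218.73); total interest €696.73.
Payments saved = 25 − 22 = 3.

3 fewer payments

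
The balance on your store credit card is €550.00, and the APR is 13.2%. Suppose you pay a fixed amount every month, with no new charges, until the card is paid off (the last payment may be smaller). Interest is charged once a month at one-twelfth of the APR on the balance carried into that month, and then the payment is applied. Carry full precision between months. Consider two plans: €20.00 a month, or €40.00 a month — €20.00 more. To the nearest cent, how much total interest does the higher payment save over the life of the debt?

€59.00

Monthly rate r = 13.2%/12 = 1.1% = 0.011.
At €20.00/mo: n = ⌈−ln(1 − rB₀/P)/ln(1+r)⌉ = 33 payments (last €18.61); total interest = total paid − €550.00 = €108.61.
At €40.00/mo: 15 payments (last €39.61); total interest €49.61.
Interest saved = €108.61 − €49.61 = €59.00.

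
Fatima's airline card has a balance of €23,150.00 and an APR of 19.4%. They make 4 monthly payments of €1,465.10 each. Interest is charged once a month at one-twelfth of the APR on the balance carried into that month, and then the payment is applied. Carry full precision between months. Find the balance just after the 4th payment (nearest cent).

Monthly rate r = 19.4%/12 = 1.61667% = 0.0161667.
Each month: B ← B·(1+r) − €1,465.10.
Month 1: interest €374.26; balance after payment €22,059.16.
Month 2: interest €356.62; balance after payment €20,950.68.
Month 3: interest €338.70; balance after payment €19,824.28.
Month 4: interest €320.49; balance after payment €18,679.68.

€18,679.68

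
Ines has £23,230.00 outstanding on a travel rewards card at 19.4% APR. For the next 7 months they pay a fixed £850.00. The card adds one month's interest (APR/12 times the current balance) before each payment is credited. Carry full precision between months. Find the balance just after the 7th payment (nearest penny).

£19,743.38

Monthly rate r = 19.4%/12 = 1.61667% = 0.0161667.
Each month: B ← B·(1+r) − £850.00.
Month 1: interest £375.55; balance after payment £22,755.55.
Month 2: interest £367.88; balance after payment £22,273.43.
Month 3: interest £360.09; balance after payment £21,783.52.
Month 4: interest £352.17; balance after payment £21,285.69.
Month 5: interest £344.12; balance after payment £20,779.81.
Month 6: interest £335.94; balance after payment £20,265.75.
Month 7: interest £327.63; balance after payment £19,743.38.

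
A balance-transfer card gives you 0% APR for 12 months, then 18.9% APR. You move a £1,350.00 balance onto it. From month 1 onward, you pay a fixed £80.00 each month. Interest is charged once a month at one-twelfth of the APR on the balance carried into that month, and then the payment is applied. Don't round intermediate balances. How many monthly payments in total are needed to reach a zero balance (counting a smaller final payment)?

18 payments

Promo months 1–12 at r₀ = 0%/12 = 0; months 13+ at r₁ = 18.9%/12 = 0.01575.
After month 12 (no interest yet): B = £1,350.00 − 12·£80.00 = £390.00.
Then at r₁ with £80.00/mo: n₂ = −ln(1 − r₁·B/P)/ln(1+r₁) ≈ 5.11 → 6 more payments.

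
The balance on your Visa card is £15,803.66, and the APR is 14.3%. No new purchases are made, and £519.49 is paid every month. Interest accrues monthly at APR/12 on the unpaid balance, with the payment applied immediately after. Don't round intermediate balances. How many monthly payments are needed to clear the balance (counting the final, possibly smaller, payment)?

39 months

Monthly rate r = 14.3%/12 = 1.19167% = 0.0119167.
Recurrence: B ← B·(1+r) − £519.49.
Month 1: interest £188.33; balance after payment £15,472.50.
Month 2: interest £184.38; balance after payment £15,137.39.
Closed form: n = −ln(1 − rB₀/P)/ln(1+r) = −ln(0.63748)/ln(1.01192) ≈ 38.007, so the balance reaches zero during payment 39.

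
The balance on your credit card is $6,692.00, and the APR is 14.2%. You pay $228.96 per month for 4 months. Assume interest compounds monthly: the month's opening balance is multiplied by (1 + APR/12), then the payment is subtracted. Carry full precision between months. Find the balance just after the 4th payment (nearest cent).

$6,082.20

Monthly rate r = 14.2%/12 = 1.18333% = 0.0118333.
Each month: B ← B·(1+r) − $228.96.
Month 1: interest $79.19; balance after payment $6,542.23.
Month 2: interest $77.42; balance after payment $6,390.69.
Month 3: interest $75.62; balance after payment $6,237.35.
Month 4: interest $73.81; balance after payment $6,082.20.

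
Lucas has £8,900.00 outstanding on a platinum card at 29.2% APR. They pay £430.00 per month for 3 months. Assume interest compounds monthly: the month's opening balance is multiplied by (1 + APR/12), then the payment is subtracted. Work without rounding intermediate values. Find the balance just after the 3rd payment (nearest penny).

Monthly rate r = 29.2%/12 = 2.43333% = 0.0243333.
Each month: B ← B·(1+r) − £430.00.
Month 1: interest £216.57; balance after payment £8,686.57.
Month 2: interest £211.37; balance after payment £8,467.94.
Month 3: interest £206.05; balance after payment £8,243.99.

£8,243.99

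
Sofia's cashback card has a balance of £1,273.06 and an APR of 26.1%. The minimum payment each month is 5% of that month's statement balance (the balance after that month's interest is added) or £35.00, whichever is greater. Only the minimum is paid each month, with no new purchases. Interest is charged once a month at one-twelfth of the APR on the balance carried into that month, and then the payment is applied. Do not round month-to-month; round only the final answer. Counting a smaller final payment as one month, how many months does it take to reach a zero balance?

Monthly rate r = 26.1%/12 = 2.175% = 0.02175.
While 5% of the post-interest balance exceeds £35.00, each month B ← (B·(1+r))·(1 − 0.05), i.e. B shrinks by the factor (1+r)·0.95 = 0.97066.
This holds for months 1–21. Entering month 22 the balance is £681.21; 5% of the post-interest balance is now below £35.00, so the flat £35.00 minimum applies from here.
From month 22 a fixed £35.00 at rate r clears £681.21 in 26 more payments. Total: 21 + 26 = 47 months.

47 months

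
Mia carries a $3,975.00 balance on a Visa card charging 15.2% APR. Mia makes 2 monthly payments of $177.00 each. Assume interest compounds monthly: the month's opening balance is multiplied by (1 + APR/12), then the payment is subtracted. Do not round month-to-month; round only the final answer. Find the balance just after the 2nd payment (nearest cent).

$3,720.10

Monthly rate r = 15.2%/12 = 1.26667% = 0.0126667.
Each month: B ← B·(1+r) − $177.00.
Month 1: interest $50.35; balance after payment $3,848.35.
Month 2: interest $48.75; balance after payment $3,720.10.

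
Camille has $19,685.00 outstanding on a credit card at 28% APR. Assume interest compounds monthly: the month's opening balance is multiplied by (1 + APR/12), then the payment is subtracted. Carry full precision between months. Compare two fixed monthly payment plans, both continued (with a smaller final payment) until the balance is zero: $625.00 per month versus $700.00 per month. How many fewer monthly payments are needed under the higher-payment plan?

11 fewer payments

Monthly rate r = 28%/12 = 2.33333% = 0.0233333.
At $625.00/mo: n = ⌈−ln(1 − rB₀/P)/ln(1+r)⌉ = 58 payments (last $352.75); total interest = total paid − $19,685.00 = $16,292.75.
At $700.00/mo: 47 payments (last $201.82); total interest $12,716.82.
Payments saved = 58 − 47 = 11.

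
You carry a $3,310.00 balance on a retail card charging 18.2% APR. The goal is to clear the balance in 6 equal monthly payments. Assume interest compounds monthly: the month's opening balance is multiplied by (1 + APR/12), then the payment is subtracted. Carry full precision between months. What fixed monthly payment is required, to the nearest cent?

Monthly rate r = 18.2%/12 = 1.51667% = 0.0151667.
Level-payment amortization: P = B₀·r / (1 − (1+r)^(−n)) = 3310.00·0.0151667 / (1 − 1.01517^(−6)).
Denominator 1 − (1+r)^(−6) = 0.0863583167.
P = 50.2017 / 0.0863583167 ≈ 581.32.

$581.32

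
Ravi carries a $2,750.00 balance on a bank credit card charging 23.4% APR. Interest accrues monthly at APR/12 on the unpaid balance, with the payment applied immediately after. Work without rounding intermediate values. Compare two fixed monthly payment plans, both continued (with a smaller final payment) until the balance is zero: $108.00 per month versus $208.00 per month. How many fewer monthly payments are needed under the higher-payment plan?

20 fewer payments

Monthly rate r = 23.4%/12 = 1.95% = 0.0195.
At $108.00/mo: n = ⌈−ln(1 − rB₀/P)/ln(1+r)⌉ = 36 payments (last $57.84); total interest = total paid − $2,750.00 = $1,087.84.
At $208.00/mo: 16 payments (last $91.71); total interest $461.71.
Payments saved = 36 − 16 = 20.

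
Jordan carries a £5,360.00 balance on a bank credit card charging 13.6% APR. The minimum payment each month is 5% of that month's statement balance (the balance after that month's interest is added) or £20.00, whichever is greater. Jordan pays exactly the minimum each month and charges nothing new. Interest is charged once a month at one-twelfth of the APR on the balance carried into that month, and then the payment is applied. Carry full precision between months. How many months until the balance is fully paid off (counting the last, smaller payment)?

88 months

Monthly rate r = 13.6%/12 = 1.13333% = 0.0113333.
While 5% of the post-interest balance exceeds £20.00, each month B ← (B·(1+r))·(1 − 0.05), i.e. B shrinks by the factor (1+r)·0.95 = 0.96077.
This holds for months 1–66. Entering month 67 the balance is £381.90; 5% of the post-interest balance is now below £20.00, so the flat £20.00 minimum applies from here.
From month 67 a fixed £20.00 at rate r clears £381.90 in 22 more payments. Total: 66 + 22 = 88 months.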